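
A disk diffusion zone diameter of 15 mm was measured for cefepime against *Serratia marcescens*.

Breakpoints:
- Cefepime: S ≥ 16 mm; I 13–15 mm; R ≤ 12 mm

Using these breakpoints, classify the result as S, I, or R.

Intermediate

Cefepime: 15 mm is in 13–15 mm → intermediate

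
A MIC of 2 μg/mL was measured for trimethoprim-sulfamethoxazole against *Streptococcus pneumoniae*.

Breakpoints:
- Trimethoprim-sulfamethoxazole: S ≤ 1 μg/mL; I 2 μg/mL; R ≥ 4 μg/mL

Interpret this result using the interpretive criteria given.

I

Trimethoprim-sulfamethoxazole: 2 μg/mL is = 2 μg/mL — I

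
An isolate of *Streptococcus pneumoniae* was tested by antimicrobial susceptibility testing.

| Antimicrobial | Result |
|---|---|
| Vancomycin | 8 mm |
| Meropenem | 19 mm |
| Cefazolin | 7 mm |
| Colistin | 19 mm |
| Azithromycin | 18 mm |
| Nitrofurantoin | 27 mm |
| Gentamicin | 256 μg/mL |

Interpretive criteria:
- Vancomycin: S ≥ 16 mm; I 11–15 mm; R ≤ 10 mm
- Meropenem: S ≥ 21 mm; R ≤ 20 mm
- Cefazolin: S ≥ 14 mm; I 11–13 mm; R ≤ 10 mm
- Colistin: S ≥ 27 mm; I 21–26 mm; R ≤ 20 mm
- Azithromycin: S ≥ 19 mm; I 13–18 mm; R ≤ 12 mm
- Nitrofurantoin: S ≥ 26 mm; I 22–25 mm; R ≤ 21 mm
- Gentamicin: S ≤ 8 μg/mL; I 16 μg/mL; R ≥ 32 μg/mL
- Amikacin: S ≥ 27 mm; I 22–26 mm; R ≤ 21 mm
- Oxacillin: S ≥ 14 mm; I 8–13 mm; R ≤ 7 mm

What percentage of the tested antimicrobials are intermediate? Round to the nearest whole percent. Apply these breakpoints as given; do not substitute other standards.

14%

Vancomycin 8 mm: ≤ 10 mm → resistant
Meropenem (19 mm) ≤ 20 mm ⇒ resistant
Cefazolin (7 mm) ≤ 10 mm → resistant
Colistin: 19 mm is ≤ 20 mm ⇒ R
Azithromycin: 18 mm is in 13–18 mm ⇒ intermediate
Nitrofurantoin: 27 mm is ≥ 26 mm — S
Gentamicin (256 μg/mL) ≥ 32 μg/mL → R
Intermediate: 1/7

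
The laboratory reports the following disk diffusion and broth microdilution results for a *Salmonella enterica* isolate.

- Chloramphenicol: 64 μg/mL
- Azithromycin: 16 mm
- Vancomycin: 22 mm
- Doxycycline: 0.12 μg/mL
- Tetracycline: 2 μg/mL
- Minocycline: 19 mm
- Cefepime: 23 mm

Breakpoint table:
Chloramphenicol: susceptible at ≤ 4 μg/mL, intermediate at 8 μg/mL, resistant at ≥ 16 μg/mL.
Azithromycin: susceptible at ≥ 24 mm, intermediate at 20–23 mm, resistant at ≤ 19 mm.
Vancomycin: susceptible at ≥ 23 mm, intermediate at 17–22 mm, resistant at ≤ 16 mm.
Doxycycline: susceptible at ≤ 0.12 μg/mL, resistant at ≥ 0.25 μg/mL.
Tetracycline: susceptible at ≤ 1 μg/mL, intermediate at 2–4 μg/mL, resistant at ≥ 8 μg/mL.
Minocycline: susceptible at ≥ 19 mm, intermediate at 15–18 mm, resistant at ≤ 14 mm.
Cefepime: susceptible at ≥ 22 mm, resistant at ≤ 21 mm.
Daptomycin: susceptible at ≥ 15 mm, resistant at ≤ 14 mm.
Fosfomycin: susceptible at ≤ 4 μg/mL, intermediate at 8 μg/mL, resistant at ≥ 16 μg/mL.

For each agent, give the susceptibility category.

Chloramphenicol: 64 μg/mL is ≥ 16 μg/mL — resistant
Azithromycin (16 mm) ≤ 19 mm — Resistant
Vancomycin (22 mm) in 17–22 mm → Intermediate
Doxycycline (0.12 μg/mL) ≤ 0.12 μg/mL — Susceptible
Tetracycline: 2 μg/mL is in 2–4 μg/mL ⇒ intermediate
Minocycline: 19 mm is ≥ 19 mm — S
Cefepime (23 mm) ≥ 22 mm ⇒ Susceptible

R, R, I, S, I, S, S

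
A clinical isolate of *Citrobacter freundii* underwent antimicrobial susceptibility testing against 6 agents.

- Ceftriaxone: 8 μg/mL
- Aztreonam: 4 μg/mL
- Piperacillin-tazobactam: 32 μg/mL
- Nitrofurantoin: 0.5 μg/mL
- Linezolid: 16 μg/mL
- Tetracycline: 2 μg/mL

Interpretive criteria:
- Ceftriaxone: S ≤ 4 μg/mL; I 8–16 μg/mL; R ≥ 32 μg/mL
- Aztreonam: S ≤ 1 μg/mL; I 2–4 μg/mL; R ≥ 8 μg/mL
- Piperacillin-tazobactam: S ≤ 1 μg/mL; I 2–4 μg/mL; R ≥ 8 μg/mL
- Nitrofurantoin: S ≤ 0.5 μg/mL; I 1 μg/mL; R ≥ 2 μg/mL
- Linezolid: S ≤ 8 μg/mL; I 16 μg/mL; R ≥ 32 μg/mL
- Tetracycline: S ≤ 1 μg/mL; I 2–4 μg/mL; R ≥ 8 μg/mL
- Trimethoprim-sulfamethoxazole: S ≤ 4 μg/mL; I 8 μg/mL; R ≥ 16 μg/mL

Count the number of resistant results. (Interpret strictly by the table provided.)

Ceftriaxone: 8 μg/mL is in 8–16 μg/mL → I
Aztreonam: 4 μg/mL is in 2–4 μg/mL — intermediate
Piperacillin-tazobactam (32 μg/mL) ≥ 8 μg/mL — resistant
Nitrofurantoin: 0.5 μg/mL is ≤ 0.5 μg/mL → susceptible
Linezolid 16 μg/mL: = 16 μg/mL ⇒ intermediate
Tetracycline: 2 μg/mL is in 2–4 μg/mL → intermediate
Resistant: 1

1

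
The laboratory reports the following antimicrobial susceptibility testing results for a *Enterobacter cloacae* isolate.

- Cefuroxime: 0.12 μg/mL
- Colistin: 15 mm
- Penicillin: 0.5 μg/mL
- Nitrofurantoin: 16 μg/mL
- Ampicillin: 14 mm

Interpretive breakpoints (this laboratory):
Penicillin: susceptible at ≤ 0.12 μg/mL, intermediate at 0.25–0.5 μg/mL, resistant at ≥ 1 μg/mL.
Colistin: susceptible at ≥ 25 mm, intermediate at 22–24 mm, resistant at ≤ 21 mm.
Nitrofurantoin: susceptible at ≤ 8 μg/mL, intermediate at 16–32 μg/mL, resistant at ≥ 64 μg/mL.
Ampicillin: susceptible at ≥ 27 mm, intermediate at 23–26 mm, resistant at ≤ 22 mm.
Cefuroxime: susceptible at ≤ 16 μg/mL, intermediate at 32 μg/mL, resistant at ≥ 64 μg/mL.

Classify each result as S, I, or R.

S, R, I, I, R

Cefuroxime 0.12 μg/mL: ≤ 16 μg/mL — susceptible
Colistin 15 mm: ≤ 21 mm ⇒ R
Penicillin (0.5 μg/mL) in 0.25–0.5 μg/mL ⇒ Intermediate
Nitrofurantoin: 16 μg/mL is in 16–32 μg/mL → Intermediate
Ampicillin (14 mm) ≤ 22 mm ⇒ Resistant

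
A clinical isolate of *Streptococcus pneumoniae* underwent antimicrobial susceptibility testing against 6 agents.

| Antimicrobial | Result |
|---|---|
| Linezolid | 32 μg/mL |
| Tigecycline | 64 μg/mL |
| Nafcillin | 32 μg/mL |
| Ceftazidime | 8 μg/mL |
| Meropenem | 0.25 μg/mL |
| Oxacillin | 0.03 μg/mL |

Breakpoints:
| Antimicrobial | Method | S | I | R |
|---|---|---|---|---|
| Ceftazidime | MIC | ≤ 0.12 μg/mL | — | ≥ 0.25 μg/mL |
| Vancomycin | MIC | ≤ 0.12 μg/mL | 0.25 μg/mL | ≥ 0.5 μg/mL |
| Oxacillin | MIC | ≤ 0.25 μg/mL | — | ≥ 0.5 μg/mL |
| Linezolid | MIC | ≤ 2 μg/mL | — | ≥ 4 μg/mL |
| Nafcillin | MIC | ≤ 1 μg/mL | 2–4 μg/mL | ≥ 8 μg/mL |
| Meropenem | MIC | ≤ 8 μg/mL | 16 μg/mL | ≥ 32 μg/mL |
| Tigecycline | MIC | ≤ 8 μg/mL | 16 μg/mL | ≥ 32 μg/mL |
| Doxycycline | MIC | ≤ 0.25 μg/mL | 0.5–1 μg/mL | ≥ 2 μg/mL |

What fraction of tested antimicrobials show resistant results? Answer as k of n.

Linezolid: 32 μg/mL is ≥ 4 μg/mL → Resistant
Tigecycline: 64 μg/mL is ≥ 32 μg/mL ⇒ resistant
Nafcillin 32 μg/mL: ≥ 8 μg/mL ⇒ Resistant
Ceftazidime: 8 μg/mL is ≥ 0.25 μg/mL ⇒ Resistant
Meropenem: 0.25 μg/mL is ≤ 8 μg/mL — S
Oxacillin: 0.03 μg/mL is ≤ 0.25 μg/mL → S
Resistant: 4/6

4 of 6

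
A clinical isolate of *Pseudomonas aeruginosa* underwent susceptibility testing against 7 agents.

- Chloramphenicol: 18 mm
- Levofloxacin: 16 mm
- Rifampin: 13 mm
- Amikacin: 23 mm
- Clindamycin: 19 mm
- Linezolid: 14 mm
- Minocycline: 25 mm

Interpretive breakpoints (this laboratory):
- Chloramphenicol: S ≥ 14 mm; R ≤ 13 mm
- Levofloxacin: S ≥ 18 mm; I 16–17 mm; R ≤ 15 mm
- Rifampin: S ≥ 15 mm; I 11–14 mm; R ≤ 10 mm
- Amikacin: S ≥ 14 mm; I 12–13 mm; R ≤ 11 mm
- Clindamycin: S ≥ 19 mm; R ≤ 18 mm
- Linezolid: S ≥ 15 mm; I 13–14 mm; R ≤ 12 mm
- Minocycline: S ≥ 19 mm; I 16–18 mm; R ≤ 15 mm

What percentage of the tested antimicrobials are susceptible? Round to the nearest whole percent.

57%

Chloramphenicol (18 mm) ≥ 14 mm — Susceptible
Levofloxacin: 16 mm is in 16–17 mm → intermediate
Rifampin 13 mm: in 11–14 mm — Intermediate
Amikacin: 23 mm is ≥ 14 mm ⇒ S
Clindamycin (19 mm) ≥ 19 mm — S
Linezolid (14 mm) in 13–14 mm ⇒ Intermediate
Minocycline (25 mm) ≥ 19 mm — Susceptible
Susceptible: 4/7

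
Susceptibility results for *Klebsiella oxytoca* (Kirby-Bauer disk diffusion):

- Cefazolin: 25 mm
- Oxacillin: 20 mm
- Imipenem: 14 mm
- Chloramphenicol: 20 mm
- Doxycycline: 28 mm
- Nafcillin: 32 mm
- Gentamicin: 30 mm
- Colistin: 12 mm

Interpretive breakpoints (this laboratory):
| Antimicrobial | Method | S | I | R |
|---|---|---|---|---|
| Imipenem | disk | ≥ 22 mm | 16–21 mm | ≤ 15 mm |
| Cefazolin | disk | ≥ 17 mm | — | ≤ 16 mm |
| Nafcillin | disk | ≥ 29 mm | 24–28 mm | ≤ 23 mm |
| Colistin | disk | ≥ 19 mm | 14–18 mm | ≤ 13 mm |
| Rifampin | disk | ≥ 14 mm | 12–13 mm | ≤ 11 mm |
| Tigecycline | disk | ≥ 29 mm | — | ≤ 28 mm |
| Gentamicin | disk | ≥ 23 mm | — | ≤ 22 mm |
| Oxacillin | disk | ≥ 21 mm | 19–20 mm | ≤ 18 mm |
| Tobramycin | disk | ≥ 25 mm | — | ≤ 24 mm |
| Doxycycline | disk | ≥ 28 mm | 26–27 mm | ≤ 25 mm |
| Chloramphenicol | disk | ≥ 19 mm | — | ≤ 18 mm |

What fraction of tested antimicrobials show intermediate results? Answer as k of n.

Cefazolin 25 mm: ≥ 17 mm → Susceptible
Oxacillin (20 mm) in 19–20 mm — intermediate
Imipenem: 14 mm is ≤ 15 mm — Resistant
Chloramphenicol 20 mm: ≥ 19 mm — S
Doxycycline 28 mm: ≥ 28 mm ⇒ S
Nafcillin: 32 mm is ≥ 29 mm ⇒ Susceptible
Gentamicin: 30 mm is ≥ 23 mm ⇒ S
Colistin (12 mm) ≤ 13 mm → resistant
Intermediate: 1/8

1 of 8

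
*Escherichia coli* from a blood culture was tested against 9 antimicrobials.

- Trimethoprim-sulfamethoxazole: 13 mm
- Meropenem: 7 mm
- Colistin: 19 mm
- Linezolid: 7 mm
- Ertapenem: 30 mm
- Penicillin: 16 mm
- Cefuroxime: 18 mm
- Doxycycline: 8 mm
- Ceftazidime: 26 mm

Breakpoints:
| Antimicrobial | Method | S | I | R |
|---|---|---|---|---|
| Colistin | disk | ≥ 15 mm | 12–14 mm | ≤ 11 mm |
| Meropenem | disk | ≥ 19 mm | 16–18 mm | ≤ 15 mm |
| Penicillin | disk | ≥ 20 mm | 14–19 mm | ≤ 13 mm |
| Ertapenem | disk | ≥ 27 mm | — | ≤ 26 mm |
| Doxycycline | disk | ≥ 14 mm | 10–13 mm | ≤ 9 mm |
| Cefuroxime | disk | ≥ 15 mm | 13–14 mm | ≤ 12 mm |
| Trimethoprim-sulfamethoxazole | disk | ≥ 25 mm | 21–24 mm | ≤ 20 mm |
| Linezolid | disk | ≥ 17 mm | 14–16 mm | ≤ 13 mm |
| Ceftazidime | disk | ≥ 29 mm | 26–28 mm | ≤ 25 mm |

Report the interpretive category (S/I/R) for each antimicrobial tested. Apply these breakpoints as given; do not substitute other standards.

R, R, S, R, S, I, S, R, I

Trimethoprim-sulfamethoxazole (13 mm) ≤ 20 mm → R
Meropenem 7 mm: ≤ 15 mm → resistant
Colistin: 19 mm is ≥ 15 mm ⇒ S
Linezolid (7 mm) ≤ 13 mm → R
Ertapenem: 30 mm is ≥ 27 mm → Susceptible
Penicillin 16 mm: in 14–19 mm → Intermediate
Cefuroxime 18 mm: ≥ 15 mm — S
Doxycycline 8 mm: ≤ 9 mm ⇒ R
Ceftazidime 26 mm: in 26–28 mm ⇒ I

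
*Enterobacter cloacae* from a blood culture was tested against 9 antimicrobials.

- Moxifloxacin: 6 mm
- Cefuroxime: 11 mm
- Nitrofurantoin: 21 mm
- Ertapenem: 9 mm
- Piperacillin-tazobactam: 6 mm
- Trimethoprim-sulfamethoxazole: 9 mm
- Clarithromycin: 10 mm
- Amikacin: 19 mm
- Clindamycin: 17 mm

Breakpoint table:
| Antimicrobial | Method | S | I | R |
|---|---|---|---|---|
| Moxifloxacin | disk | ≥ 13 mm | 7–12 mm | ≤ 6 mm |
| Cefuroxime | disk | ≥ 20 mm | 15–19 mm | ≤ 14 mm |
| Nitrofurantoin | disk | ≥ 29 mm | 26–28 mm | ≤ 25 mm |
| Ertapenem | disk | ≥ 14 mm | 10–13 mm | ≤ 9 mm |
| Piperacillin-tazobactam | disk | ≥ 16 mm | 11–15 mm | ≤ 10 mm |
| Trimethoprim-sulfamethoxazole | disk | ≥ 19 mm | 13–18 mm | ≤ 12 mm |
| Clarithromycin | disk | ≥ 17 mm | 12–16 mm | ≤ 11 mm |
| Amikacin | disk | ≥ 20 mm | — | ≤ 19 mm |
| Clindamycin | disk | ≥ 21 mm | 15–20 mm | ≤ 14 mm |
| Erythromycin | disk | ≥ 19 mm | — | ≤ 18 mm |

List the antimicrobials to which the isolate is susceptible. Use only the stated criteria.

Moxifloxacin: 6 mm is ≤ 6 mm — resistant
Cefuroxime (11 mm) ≤ 14 mm — resistant
Nitrofurantoin (21 mm) ≤ 25 mm — Resistant
Ertapenem 9 mm: ≤ 9 mm ⇒ resistant
Piperacillin-tazobactam: 6 mm is ≤ 10 mm ⇒ R
Trimethoprim-sulfamethoxazole: 9 mm is ≤ 12 mm → Resistant
Clarithromycin 10 mm: ≤ 11 mm → Resistant
Amikacin 19 mm: ≤ 19 mm — Resistant
Clindamycin 17 mm: in 15–20 mm — Intermediate

none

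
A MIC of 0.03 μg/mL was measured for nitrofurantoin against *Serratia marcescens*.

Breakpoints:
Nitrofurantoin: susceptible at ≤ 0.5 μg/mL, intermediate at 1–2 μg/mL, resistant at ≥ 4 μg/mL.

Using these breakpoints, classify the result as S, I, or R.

Nitrofurantoin (0.03 μg/mL) ≤ 0.5 μg/mL — Susceptible

Susceptible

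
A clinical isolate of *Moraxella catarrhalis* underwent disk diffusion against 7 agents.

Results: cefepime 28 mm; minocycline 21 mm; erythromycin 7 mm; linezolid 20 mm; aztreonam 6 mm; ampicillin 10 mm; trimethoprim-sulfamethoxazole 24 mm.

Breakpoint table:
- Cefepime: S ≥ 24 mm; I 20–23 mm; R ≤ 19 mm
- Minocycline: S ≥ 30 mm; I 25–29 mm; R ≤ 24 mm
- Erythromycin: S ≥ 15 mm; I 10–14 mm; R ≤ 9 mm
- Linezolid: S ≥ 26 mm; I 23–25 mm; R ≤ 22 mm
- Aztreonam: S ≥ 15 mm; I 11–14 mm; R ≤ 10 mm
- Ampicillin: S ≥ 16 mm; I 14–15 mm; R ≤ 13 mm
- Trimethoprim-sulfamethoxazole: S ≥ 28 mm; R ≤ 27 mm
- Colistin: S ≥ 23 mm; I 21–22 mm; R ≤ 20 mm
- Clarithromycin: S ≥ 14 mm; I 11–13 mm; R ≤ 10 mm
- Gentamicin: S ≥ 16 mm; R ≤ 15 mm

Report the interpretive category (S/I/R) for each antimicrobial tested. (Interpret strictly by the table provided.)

Cefepime: 28 mm is ≥ 24 mm → susceptible
Minocycline 21 mm: ≤ 24 mm — Resistant
Erythromycin (7 mm) ≤ 9 mm ⇒ R
Linezolid 20 mm: ≤ 22 mm — R
Aztreonam 6 mm: ≤ 10 mm ⇒ resistant
Ampicillin 10 mm: ≤ 13 mm — R
Trimethoprim-sulfamethoxazole: 24 mm is ≤ 27 mm → Resistant

S, R, R, R, R, R, R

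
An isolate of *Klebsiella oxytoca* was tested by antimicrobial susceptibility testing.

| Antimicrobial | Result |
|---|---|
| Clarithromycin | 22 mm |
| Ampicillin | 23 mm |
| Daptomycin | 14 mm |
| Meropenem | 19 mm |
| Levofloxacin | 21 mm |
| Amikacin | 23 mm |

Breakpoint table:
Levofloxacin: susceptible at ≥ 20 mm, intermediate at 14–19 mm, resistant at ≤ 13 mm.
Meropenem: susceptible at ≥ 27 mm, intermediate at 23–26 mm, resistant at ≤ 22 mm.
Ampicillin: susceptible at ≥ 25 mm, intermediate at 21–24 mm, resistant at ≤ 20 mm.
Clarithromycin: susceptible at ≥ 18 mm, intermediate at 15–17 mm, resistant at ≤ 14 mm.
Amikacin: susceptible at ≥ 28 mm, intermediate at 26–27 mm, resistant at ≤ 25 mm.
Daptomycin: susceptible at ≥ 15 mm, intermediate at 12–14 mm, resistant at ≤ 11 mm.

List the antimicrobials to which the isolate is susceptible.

clarithromycin, levofloxacin

Clarithromycin 22 mm: ≥ 18 mm → Susceptible
Ampicillin (23 mm) in 21–24 mm — intermediate
Daptomycin 14 mm: in 12–14 mm ⇒ I
Meropenem (19 mm) ≤ 22 mm — resistant
Levofloxacin: 21 mm is ≥ 20 mm → susceptible
Amikacin: 23 mm is ≤ 25 mm — resistant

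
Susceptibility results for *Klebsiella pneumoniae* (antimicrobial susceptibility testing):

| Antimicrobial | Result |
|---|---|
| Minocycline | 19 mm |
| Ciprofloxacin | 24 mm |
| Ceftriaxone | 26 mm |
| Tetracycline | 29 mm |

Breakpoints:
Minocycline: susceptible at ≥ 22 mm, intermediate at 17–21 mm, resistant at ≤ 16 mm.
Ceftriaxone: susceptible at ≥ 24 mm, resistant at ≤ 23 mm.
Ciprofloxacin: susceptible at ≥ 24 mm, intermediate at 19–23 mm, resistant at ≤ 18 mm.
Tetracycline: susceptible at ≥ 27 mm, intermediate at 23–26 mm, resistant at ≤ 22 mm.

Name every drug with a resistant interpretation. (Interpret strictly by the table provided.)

Minocycline 19 mm: in 17–21 mm → Intermediate
Ciprofloxacin 24 mm: ≥ 24 mm ⇒ S
Ceftriaxone 26 mm: ≥ 24 mm ⇒ S
Tetracycline: 29 mm is ≥ 27 mm — Susceptible

none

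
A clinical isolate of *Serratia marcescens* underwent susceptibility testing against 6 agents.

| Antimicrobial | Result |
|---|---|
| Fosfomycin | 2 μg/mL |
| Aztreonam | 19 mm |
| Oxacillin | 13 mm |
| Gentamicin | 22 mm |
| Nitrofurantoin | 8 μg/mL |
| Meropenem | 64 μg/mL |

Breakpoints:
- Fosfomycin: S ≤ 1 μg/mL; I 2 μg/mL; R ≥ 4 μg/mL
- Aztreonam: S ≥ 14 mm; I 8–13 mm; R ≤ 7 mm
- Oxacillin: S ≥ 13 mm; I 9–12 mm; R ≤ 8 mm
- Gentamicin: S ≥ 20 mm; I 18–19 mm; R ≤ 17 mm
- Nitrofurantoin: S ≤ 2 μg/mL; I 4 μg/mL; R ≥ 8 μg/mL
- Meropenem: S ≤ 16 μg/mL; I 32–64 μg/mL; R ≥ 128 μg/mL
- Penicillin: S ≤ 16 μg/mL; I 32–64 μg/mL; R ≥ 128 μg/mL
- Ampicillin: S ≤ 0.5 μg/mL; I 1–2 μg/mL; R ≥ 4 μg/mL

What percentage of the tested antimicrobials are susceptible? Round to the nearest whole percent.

Fosfomycin 2 μg/mL: = 2 μg/mL — intermediate
Aztreonam (19 mm) ≥ 14 mm → S
Oxacillin: 13 mm is ≥ 13 mm — Susceptible
Gentamicin (22 mm) ≥ 20 mm — S
Nitrofurantoin (8 μg/mL) ≥ 8 μg/mL — R
Meropenem (64 μg/mL) in 32–64 μg/mL ⇒ Intermediate
Susceptible: 3/6

50%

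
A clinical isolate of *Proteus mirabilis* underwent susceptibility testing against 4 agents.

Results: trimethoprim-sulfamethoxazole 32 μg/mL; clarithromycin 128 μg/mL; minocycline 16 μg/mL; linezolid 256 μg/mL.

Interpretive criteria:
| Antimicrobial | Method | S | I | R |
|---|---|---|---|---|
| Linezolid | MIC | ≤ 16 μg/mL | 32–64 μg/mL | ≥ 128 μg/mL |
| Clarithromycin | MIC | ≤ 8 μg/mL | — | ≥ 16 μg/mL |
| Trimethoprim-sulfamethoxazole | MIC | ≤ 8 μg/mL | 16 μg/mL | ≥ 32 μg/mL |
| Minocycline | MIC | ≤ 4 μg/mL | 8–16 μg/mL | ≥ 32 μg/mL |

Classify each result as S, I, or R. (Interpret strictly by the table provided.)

Trimethoprim-sulfamethoxazole: 32 μg/mL is ≥ 32 μg/mL ⇒ Resistant
Clarithromycin (128 μg/mL) ≥ 16 μg/mL → resistant
Minocycline (16 μg/mL) in 8–16 μg/mL ⇒ I
Linezolid: 256 μg/mL is ≥ 128 μg/mL ⇒ R

R, R, I, R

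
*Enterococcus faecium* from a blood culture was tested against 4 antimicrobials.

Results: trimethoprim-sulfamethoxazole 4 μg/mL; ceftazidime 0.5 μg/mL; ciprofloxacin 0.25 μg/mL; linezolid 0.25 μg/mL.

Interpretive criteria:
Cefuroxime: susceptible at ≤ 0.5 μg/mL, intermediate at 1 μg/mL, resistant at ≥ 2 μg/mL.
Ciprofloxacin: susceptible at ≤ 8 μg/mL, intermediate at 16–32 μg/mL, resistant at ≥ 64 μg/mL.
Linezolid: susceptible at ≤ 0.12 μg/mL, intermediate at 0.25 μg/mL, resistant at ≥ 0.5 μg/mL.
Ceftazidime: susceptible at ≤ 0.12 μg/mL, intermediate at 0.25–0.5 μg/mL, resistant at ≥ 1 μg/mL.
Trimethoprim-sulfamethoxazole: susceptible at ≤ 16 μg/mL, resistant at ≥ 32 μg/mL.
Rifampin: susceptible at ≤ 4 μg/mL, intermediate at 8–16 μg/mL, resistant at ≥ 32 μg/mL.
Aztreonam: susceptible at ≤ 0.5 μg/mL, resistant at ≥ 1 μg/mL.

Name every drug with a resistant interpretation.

none

Trimethoprim-sulfamethoxazole (4 μg/mL) ≤ 16 μg/mL — Susceptible
Ceftazidime 0.5 μg/mL: in 0.25–0.5 μg/mL → Intermediate
Ciprofloxacin: 0.25 μg/mL is ≤ 8 μg/mL ⇒ susceptible
Linezolid (0.25 μg/mL) = 0.25 μg/mL → intermediate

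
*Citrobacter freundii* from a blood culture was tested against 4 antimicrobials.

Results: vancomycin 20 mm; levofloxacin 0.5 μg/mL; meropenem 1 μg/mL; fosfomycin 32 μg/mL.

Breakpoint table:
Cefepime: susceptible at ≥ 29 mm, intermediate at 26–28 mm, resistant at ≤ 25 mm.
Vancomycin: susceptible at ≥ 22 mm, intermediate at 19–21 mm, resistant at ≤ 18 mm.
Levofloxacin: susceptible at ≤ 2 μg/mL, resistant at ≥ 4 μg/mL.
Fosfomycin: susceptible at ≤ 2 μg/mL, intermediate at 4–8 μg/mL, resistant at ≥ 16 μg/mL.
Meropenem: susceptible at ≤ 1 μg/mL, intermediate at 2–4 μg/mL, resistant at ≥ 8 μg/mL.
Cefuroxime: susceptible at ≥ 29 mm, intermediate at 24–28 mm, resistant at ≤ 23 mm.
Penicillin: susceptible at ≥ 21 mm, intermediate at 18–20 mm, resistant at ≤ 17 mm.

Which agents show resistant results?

Vancomycin: 20 mm is in 19–21 mm → I
Levofloxacin: 0.5 μg/mL is ≤ 2 μg/mL ⇒ susceptible
Meropenem (1 μg/mL) ≤ 1 μg/mL ⇒ Susceptible
Fosfomycin: 32 μg/mL is ≥ 16 μg/mL → Resistant

fosfomycin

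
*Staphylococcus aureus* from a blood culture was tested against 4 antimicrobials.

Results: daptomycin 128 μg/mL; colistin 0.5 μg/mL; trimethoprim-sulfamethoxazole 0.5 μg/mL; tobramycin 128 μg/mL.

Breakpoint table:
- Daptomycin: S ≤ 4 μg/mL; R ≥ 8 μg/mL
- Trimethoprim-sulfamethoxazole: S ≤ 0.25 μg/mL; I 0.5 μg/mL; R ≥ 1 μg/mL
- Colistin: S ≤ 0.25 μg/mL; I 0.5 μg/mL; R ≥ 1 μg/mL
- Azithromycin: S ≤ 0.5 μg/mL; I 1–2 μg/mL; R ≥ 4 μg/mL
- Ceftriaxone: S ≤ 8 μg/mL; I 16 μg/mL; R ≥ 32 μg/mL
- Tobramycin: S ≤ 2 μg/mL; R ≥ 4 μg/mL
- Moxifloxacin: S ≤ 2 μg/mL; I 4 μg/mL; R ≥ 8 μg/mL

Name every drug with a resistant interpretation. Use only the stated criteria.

Daptomycin 128 μg/mL: ≥ 8 μg/mL — Resistant
Colistin 0.5 μg/mL: = 0.5 μg/mL — I
Trimethoprim-sulfamethoxazole 0.5 μg/mL: = 0.5 μg/mL — Intermediate
Tobramycin 128 μg/mL: ≥ 4 μg/mL ⇒ Resistant

daptomycin, tobramycin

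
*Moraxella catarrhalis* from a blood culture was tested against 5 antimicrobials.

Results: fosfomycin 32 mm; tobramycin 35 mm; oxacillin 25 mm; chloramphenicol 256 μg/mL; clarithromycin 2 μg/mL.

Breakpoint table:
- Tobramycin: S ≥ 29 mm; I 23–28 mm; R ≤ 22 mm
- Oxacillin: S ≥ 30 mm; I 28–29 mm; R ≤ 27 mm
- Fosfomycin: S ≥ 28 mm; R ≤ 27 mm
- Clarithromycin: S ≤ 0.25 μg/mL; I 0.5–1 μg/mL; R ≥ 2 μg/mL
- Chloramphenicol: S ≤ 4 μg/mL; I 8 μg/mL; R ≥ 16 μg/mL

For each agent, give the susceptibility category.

Fosfomycin 32 mm: ≥ 28 mm ⇒ S
Tobramycin (35 mm) ≥ 29 mm ⇒ Susceptible
Oxacillin (25 mm) ≤ 27 mm ⇒ Resistant
Chloramphenicol (256 μg/mL) ≥ 16 μg/mL ⇒ Resistant
Clarithromycin 2 μg/mL: ≥ 2 μg/mL — resistant

S, S, R, R, R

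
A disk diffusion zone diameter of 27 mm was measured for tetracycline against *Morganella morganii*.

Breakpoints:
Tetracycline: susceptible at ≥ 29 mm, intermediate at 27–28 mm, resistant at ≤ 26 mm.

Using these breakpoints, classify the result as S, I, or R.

Tetracycline (27 mm) in 27–28 mm → intermediate

I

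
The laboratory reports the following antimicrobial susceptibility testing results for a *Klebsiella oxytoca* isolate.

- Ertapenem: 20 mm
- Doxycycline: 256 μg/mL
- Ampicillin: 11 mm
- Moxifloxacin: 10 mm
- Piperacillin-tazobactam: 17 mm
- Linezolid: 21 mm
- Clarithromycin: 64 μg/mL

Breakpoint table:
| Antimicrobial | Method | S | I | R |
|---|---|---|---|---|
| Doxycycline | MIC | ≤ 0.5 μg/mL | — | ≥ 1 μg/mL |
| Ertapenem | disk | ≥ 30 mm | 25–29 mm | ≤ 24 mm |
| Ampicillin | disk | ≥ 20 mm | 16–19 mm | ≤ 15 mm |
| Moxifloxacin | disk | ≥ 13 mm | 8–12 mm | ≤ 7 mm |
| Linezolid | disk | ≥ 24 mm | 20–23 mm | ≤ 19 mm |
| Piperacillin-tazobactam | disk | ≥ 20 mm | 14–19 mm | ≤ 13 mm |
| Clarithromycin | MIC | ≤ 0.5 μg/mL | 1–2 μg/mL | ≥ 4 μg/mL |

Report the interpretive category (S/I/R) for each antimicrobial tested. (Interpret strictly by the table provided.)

Ertapenem (20 mm) ≤ 24 mm — R
Doxycycline (256 μg/mL) ≥ 1 μg/mL — R
Ampicillin (11 mm) ≤ 15 mm — Resistant
Moxifloxacin 10 mm: in 8–12 mm ⇒ I
Piperacillin-tazobactam 17 mm: in 14–19 mm → intermediate
Linezolid 21 mm: in 20–23 mm → I
Clarithromycin (64 μg/mL) ≥ 4 μg/mL — R

R, R, R, I, I, I, R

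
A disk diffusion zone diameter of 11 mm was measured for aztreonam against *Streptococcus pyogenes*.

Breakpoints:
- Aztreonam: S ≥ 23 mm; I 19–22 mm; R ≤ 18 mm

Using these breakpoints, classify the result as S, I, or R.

Resistant

Aztreonam: 11 mm is ≤ 18 mm ⇒ R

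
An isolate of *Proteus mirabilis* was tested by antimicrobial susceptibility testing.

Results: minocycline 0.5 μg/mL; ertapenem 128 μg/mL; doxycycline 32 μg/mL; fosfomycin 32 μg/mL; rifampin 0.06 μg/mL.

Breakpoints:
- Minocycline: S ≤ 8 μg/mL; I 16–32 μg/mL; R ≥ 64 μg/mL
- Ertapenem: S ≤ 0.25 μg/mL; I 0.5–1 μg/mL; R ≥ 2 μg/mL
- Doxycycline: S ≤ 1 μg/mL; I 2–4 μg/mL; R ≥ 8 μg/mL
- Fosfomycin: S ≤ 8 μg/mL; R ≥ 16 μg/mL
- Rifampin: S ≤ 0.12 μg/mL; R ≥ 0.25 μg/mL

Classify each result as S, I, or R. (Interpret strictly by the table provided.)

S, R, R, R, S

Minocycline 0.5 μg/mL: ≤ 8 μg/mL → S
Ertapenem (128 μg/mL) ≥ 2 μg/mL ⇒ resistant
Doxycycline 32 μg/mL: ≥ 8 μg/mL ⇒ Resistant
Fosfomycin (32 μg/mL) ≥ 16 μg/mL → R
Rifampin 0.06 μg/mL: ≤ 0.12 μg/mL — S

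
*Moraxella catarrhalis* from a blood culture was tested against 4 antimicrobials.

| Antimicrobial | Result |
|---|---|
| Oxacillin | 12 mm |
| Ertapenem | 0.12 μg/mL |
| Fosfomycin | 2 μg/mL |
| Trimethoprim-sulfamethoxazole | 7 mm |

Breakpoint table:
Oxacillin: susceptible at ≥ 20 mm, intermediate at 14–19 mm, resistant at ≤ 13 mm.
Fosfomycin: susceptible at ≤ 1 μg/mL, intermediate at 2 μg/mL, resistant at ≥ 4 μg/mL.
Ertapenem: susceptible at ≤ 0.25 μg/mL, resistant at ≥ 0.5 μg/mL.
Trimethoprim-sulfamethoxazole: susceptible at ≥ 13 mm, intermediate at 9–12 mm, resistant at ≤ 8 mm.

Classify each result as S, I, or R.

Oxacillin (12 mm) ≤ 13 mm → R
Ertapenem 0.12 μg/mL: ≤ 0.25 μg/mL ⇒ susceptible
Fosfomycin 2 μg/mL: = 2 μg/mL — Intermediate
Trimethoprim-sulfamethoxazole: 7 mm is ≤ 8 mm — Resistant

R, S, I, R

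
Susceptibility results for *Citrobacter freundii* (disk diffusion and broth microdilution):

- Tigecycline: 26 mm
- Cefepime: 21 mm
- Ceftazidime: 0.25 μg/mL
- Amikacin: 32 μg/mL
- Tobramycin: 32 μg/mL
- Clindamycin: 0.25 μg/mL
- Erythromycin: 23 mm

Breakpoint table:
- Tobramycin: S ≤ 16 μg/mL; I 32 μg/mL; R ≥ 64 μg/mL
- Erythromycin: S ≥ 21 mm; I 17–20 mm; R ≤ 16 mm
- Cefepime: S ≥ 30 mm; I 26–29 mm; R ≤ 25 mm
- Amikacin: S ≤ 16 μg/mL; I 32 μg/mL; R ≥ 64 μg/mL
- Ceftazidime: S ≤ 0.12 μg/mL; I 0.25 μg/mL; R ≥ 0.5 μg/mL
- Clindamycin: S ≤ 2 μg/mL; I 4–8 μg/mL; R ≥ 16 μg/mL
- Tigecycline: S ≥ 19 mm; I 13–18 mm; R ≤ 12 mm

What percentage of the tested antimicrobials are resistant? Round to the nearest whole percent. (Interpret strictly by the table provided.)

14%

Tigecycline: 26 mm is ≥ 19 mm — Susceptible
Cefepime: 21 mm is ≤ 25 mm ⇒ resistant
Ceftazidime 0.25 μg/mL: = 0.25 μg/mL → intermediate
Amikacin 32 μg/mL: = 32 μg/mL → I
Tobramycin (32 μg/mL) = 32 μg/mL → Intermediate
Clindamycin: 0.25 μg/mL is ≤ 2 μg/mL → Susceptible
Erythromycin 23 mm: ≥ 21 mm ⇒ Susceptible
Resistant: 1/7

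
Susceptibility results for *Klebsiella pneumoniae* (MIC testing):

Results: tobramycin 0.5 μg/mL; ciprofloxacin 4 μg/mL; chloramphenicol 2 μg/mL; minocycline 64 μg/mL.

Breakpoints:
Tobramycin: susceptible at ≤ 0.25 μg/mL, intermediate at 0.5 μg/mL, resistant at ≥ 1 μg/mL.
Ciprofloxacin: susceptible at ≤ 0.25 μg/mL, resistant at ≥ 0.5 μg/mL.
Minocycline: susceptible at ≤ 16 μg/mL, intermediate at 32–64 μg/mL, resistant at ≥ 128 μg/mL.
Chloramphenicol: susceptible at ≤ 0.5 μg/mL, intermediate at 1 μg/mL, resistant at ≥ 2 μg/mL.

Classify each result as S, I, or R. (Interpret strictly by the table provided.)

I, R, R, I

Tobramycin (0.5 μg/mL) = 0.5 μg/mL — intermediate
Ciprofloxacin 4 μg/mL: ≥ 0.5 μg/mL → Resistant
Chloramphenicol (2 μg/mL) ≥ 2 μg/mL → Resistant
Minocycline: 64 μg/mL is in 32–64 μg/mL — intermediate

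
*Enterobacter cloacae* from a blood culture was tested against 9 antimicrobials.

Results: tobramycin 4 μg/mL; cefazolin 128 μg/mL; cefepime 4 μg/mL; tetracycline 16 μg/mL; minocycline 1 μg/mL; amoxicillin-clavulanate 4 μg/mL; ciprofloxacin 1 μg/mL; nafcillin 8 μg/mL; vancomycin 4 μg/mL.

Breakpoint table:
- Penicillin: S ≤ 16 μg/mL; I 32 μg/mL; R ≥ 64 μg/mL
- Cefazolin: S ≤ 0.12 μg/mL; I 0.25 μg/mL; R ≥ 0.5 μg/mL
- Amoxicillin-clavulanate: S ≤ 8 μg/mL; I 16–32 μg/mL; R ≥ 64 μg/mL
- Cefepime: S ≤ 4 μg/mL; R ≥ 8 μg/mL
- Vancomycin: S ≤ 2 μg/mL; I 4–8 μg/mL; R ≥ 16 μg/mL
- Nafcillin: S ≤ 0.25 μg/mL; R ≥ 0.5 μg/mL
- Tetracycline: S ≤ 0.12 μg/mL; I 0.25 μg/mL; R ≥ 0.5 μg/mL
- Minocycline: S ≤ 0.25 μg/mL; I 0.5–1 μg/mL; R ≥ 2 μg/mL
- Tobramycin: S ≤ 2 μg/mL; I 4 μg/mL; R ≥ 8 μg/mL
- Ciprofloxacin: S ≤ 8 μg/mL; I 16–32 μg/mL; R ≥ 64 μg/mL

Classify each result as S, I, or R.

I, R, S, R, I, S, S, R, I

Tobramycin (4 μg/mL) = 4 μg/mL — intermediate
Cefazolin: 128 μg/mL is ≥ 0.5 μg/mL ⇒ Resistant
Cefepime: 4 μg/mL is ≤ 4 μg/mL → Susceptible
Tetracycline 16 μg/mL: ≥ 0.5 μg/mL — R
Minocycline: 1 μg/mL is in 0.5–1 μg/mL — Intermediate
Amoxicillin-clavulanate: 4 μg/mL is ≤ 8 μg/mL → susceptible
Ciprofloxacin: 1 μg/mL is ≤ 8 μg/mL ⇒ Susceptible
Nafcillin: 8 μg/mL is ≥ 0.5 μg/mL → Resistant
Vancomycin 4 μg/mL: in 4–8 μg/mL — I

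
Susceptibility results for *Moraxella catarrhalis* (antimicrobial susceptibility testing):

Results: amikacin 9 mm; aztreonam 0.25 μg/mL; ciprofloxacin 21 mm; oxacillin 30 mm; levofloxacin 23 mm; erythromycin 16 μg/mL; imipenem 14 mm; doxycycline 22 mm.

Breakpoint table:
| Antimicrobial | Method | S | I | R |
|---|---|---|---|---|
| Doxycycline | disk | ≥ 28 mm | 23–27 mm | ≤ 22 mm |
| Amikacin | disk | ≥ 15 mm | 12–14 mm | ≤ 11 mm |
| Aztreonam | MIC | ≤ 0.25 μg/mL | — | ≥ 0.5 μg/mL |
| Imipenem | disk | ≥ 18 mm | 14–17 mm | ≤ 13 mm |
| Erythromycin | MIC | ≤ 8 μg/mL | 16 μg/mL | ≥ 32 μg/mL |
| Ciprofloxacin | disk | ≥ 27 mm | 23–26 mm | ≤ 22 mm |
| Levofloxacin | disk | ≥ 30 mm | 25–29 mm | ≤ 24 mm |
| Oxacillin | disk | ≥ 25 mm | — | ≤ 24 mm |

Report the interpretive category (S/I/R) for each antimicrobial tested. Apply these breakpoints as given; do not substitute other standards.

R, S, R, S, R, I, I, R

Amikacin: 9 mm is ≤ 11 mm → Resistant
Aztreonam 0.25 μg/mL: ≤ 0.25 μg/mL — susceptible
Ciprofloxacin: 21 mm is ≤ 22 mm — resistant
Oxacillin (30 mm) ≥ 25 mm — Susceptible
Levofloxacin (23 mm) ≤ 24 mm — Resistant
Erythromycin (16 μg/mL) = 16 μg/mL — intermediate
Imipenem (14 mm) in 14–17 mm → intermediate
Doxycycline: 22 mm is ≤ 22 mm — resistant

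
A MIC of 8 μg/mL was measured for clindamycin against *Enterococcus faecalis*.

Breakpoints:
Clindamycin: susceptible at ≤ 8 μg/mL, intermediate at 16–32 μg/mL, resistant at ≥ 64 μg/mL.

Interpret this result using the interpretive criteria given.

Clindamycin: 8 μg/mL is ≤ 8 μg/mL ⇒ S

S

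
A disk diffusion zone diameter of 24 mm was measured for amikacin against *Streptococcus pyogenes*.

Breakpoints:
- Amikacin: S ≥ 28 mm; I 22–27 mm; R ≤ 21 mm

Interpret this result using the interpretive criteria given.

Intermediate

Amikacin (24 mm) in 22–27 mm ⇒ intermediate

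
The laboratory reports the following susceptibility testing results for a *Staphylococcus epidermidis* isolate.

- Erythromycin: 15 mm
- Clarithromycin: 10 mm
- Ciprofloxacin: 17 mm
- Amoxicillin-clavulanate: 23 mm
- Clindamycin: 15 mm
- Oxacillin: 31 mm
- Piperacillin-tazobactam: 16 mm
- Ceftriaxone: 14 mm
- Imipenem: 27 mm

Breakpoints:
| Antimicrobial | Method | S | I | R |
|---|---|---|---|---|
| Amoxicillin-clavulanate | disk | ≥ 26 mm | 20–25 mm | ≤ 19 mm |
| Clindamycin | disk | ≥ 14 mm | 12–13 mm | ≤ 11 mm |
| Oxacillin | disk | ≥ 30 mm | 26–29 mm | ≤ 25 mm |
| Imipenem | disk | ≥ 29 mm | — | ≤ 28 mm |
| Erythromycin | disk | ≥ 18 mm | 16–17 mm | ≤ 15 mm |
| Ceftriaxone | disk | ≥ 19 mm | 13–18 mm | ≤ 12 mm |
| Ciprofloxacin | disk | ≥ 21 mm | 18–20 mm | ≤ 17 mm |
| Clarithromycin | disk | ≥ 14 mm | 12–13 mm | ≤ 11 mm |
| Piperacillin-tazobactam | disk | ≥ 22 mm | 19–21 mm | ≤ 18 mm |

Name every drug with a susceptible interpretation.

Erythromycin: 15 mm is ≤ 15 mm → R
Clarithromycin 10 mm: ≤ 11 mm — R
Ciprofloxacin: 17 mm is ≤ 17 mm ⇒ R
Amoxicillin-clavulanate (23 mm) in 20–25 mm ⇒ intermediate
Clindamycin 15 mm: ≥ 14 mm ⇒ susceptible
Oxacillin: 31 mm is ≥ 30 mm → S
Piperacillin-tazobactam (16 mm) ≤ 18 mm → resistant
Ceftriaxone 14 mm: in 13–18 mm — Intermediate
Imipenem: 27 mm is ≤ 28 mm — Resistant

clindamycin, oxacillin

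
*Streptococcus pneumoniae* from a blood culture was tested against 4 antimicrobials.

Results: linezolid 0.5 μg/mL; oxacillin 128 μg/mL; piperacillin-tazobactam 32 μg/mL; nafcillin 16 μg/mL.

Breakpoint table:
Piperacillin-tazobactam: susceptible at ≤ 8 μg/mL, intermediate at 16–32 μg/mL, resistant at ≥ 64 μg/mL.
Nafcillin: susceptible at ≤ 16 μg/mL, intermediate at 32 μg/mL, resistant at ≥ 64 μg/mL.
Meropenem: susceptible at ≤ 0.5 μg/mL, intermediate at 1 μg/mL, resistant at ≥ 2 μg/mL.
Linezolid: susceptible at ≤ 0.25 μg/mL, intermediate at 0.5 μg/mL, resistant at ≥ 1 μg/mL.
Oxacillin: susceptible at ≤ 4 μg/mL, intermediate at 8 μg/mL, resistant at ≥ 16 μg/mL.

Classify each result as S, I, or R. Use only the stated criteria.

Linezolid: 0.5 μg/mL is = 0.5 μg/mL ⇒ I
Oxacillin 128 μg/mL: ≥ 16 μg/mL — resistant
Piperacillin-tazobactam (32 μg/mL) in 16–32 μg/mL ⇒ intermediate
Nafcillin (16 μg/mL) ≤ 16 μg/mL — S

I, R, I, S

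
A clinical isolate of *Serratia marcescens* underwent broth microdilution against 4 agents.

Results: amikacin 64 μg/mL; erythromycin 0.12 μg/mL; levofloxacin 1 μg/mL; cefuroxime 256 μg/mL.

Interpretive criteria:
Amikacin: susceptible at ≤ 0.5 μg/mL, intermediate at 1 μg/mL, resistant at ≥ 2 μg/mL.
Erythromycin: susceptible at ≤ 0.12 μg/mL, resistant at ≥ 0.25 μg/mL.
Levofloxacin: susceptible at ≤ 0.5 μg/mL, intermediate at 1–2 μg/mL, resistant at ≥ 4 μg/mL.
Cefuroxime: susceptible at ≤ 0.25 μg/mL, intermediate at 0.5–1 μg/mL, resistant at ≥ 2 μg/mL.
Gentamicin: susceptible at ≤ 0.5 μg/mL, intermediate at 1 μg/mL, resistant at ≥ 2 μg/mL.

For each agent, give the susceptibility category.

Amikacin: 64 μg/mL is ≥ 2 μg/mL → Resistant
Erythromycin 0.12 μg/mL: ≤ 0.12 μg/mL ⇒ S
Levofloxacin: 1 μg/mL is in 1–2 μg/mL → intermediate
Cefuroxime 256 μg/mL: ≥ 2 μg/mL → Resistant

R, S, I, R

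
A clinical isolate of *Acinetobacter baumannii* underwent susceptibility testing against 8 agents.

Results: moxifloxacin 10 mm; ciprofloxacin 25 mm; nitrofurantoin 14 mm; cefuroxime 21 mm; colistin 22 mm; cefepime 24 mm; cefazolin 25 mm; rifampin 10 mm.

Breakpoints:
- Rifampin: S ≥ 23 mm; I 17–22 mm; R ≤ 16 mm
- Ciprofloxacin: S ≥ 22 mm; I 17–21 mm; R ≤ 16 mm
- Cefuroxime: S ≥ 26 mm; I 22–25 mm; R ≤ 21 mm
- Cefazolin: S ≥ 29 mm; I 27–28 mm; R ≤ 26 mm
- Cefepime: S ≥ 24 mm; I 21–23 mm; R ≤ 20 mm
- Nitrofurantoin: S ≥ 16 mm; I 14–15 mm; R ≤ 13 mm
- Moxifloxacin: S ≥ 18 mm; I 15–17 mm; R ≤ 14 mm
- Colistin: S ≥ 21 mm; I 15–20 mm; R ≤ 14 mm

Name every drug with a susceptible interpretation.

Moxifloxacin (10 mm) ≤ 14 mm ⇒ Resistant
Ciprofloxacin (25 mm) ≥ 22 mm → Susceptible
Nitrofurantoin: 14 mm is in 14–15 mm → Intermediate
Cefuroxime (21 mm) ≤ 21 mm — resistant
Colistin (22 mm) ≥ 21 mm — Susceptible
Cefepime (24 mm) ≥ 24 mm — Susceptible
Cefazolin: 25 mm is ≤ 26 mm — R
Rifampin 10 mm: ≤ 16 mm — Resistant

ciprofloxacin, colistin, cefepime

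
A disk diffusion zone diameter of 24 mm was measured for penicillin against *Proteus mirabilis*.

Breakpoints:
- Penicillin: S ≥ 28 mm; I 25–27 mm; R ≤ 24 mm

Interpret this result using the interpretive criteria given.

R

Penicillin (24 mm) ≤ 24 mm — resistant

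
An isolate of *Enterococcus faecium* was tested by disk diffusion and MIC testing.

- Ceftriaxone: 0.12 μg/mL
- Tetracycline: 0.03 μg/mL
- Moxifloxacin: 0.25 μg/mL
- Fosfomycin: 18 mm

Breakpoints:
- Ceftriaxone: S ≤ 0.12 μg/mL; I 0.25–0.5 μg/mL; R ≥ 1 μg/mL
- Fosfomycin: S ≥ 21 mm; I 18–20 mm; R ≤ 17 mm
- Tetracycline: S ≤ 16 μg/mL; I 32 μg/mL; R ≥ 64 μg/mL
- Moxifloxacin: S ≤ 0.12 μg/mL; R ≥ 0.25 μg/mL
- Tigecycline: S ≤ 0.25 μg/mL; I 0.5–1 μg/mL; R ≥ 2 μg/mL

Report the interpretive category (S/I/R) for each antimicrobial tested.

Ceftriaxone (0.12 μg/mL) ≤ 0.12 μg/mL — Susceptible
Tetracycline (0.03 μg/mL) ≤ 16 μg/mL — susceptible
Moxifloxacin: 0.25 μg/mL is ≥ 0.25 μg/mL → Resistant
Fosfomycin: 18 mm is in 18–20 mm → Intermediate

S, S, R, I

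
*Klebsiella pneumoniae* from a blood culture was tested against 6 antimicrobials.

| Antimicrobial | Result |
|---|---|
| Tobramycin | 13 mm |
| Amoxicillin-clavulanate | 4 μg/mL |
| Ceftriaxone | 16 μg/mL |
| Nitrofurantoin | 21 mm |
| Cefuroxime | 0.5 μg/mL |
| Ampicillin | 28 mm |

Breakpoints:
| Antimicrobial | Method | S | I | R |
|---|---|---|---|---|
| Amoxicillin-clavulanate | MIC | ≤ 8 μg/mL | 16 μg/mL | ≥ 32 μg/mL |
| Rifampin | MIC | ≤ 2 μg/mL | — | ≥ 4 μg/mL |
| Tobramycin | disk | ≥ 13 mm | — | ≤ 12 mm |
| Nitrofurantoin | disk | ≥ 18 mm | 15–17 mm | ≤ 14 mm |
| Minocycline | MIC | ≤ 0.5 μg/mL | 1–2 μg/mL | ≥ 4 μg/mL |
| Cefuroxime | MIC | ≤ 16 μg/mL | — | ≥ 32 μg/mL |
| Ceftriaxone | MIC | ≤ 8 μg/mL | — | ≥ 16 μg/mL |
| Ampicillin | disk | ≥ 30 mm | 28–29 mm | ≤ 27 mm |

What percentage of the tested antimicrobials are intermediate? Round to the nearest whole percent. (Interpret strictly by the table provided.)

17%

Tobramycin: 13 mm is ≥ 13 mm ⇒ susceptible
Amoxicillin-clavulanate: 4 μg/mL is ≤ 8 μg/mL → S
Ceftriaxone 16 μg/mL: ≥ 16 μg/mL ⇒ R
Nitrofurantoin 21 mm: ≥ 18 mm → susceptible
Cefuroxime 0.5 μg/mL: ≤ 16 μg/mL ⇒ Susceptible
Ampicillin 28 mm: in 28–29 mm → Intermediate
Intermediate: 1/6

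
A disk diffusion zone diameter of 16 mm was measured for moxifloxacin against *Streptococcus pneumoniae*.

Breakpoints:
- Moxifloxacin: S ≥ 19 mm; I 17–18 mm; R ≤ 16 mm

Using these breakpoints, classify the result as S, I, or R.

R

Moxifloxacin 16 mm: ≤ 16 mm ⇒ Resistant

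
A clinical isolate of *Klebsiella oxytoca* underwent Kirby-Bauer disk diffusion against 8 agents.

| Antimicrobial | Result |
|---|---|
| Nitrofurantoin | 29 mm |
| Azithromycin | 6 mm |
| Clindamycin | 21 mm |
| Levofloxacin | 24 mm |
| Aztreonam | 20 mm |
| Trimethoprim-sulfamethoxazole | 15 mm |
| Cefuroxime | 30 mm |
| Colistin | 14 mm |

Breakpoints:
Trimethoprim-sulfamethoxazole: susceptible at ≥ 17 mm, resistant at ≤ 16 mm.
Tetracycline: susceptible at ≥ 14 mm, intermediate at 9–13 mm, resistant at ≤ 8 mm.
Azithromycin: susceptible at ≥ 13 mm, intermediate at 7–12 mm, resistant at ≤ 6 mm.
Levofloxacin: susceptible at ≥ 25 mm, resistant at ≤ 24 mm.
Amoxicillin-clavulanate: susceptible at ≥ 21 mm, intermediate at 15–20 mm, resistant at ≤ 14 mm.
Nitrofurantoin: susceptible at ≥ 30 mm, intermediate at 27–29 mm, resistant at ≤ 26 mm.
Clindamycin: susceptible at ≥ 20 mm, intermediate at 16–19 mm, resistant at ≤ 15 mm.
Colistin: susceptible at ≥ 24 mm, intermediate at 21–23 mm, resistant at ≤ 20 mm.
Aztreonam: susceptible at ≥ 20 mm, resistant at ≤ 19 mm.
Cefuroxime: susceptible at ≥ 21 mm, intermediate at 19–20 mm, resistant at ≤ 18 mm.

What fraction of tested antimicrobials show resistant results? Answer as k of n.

Nitrofurantoin (29 mm) in 27–29 mm → Intermediate
Azithromycin 6 mm: ≤ 6 mm — resistant
Clindamycin 21 mm: ≥ 20 mm → S
Levofloxacin 24 mm: ≤ 24 mm — resistant
Aztreonam 20 mm: ≥ 20 mm — susceptible
Trimethoprim-sulfamethoxazole 15 mm: ≤ 16 mm ⇒ Resistant
Cefuroxime 30 mm: ≥ 21 mm → Susceptible
Colistin: 14 mm is ≤ 20 mm → Resistant
Resistant: 4/8

4 of 8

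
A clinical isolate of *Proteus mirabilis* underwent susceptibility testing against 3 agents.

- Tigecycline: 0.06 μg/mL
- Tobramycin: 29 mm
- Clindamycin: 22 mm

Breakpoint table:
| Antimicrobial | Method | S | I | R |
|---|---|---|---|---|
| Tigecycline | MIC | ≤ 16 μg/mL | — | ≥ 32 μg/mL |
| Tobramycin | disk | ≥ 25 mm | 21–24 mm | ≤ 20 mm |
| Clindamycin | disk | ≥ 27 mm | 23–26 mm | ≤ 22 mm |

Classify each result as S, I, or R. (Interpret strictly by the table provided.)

Tigecycline (0.06 μg/mL) ≤ 16 μg/mL ⇒ S
Tobramycin (29 mm) ≥ 25 mm → susceptible
Clindamycin: 22 mm is ≤ 22 mm ⇒ resistant

S, S, R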